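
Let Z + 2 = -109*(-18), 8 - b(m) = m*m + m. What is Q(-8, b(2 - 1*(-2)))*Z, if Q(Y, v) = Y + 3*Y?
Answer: -62720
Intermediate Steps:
b(m) = 8 - m - m**2 (b(m) = 8 - (m*m + m) = 8 - (m**2 + m) = 8 - (m + m**2) = 8 + (-m - m**2) = 8 - m - m**2)
Z = 1960 (Z = -2 - 109*(-18) = -2 + 1962 = 1960)
Q(Y, v) = 4*Y
Q(-8, b(2 - 1*(-2)))*Z = (4*(-8))*1960 = -32*1960 = -62720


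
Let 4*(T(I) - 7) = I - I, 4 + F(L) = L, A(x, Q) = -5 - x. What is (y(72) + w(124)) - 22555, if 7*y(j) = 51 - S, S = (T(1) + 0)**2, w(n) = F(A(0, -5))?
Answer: -157946/7 ≈ -22564.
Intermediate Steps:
F(L) = -4 + L
T(I) = 7 (T(I) = 7 + (I - I)/4 = 7 + (1/4)*0 = 7 + 0 = 7)
w(n) = -9 (w(n) = -4 + (-5 - 1*0) = -4 + (-5 + 0) = -4 - 5 = -9)
S = 49 (S = (7 + 0)**2 = 7**2 = 49)
y(j) = 2/7 (y(j) = (51 - 1*49)/7 = (51 - 49)/7 = (1/7)*2 = 2/7)
(y(72) + w(124)) - 22555 = (2/7 - 9) - 22555 = -61/7 - 22555 = -157946/7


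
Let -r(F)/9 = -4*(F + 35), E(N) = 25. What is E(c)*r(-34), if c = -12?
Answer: 900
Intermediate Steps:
r(F) = 1260 + 36*F (r(F) = -(-36)*(F + 35) = -(-36)*(35 + F) = -9*(-140 - 4*F) = 1260 + 36*F)
E(c)*r(-34) = 25*(1260 + 36*(-34)) = 25*(1260 - 1224) = 25*36 = 900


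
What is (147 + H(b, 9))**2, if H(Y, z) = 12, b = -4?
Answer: 25281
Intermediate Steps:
(147 + H(b, 9))**2 = (147 + 12)**2 = 159**2 = 25281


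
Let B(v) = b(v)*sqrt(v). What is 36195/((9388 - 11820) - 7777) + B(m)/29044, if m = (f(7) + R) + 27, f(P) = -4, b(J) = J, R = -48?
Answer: -12065/3403 - 125*I/29044 ≈ -3.5454 - 0.0043038*I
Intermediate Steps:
m = -25 (m = (-4 - 48) + 27 = -52 + 27 = -25)
B(v) = v**(3/2) (B(v) = v*sqrt(v) = v**(3/2))
36195/((9388 - 11820) - 7777) + B(m)/29044 = 36195/((9388 - 11820) - 7777) + (-25)**(3/2)/29044 = 36195/(-2432 - 7777) - 125*I*(1/29044) = 36195/(-10209) - 125*I/29044 = 36195*(-1/10209) - 125*I/29044 = -12065/3403 - 125*I/29044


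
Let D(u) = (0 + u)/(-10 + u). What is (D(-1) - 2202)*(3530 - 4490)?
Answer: 23252160/11 ≈ 2.1138e+6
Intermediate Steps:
D(u) = u/(-10 + u)
(D(-1) - 2202)*(3530 - 4490) = (-1/(-10 - 1) - 2202)*(3530 - 4490) = (-1/(-11) - 2202)*(-960) = (-1*(-1/11) - 2202)*(-960) = (1/11 - 2202)*(-960) = -24221/11*(-960) = 23252160/11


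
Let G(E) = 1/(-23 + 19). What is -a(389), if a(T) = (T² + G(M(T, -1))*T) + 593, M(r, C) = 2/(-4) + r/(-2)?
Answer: -607267/4 ≈ -1.5182e+5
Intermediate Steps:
M(r, C) = -½ - r/2 (M(r, C) = 2*(-¼) + r*(-½) = -½ - r/2)
G(E) = -¼ (G(E) = 1/(-4) = -¼)
a(T) = 593 + T² - T/4 (a(T) = (T² - T/4) + 593 = 593 + T² - T/4)
-a(389) = -(593 + 389² - ¼*389) = -(593 + 151321 - 389/4) = -1*607267/4 = -607267/4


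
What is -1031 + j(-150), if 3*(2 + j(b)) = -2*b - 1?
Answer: -2800/3 ≈ -933.33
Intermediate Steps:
j(b) = -7/3 - 2*b/3 (j(b) = -2 + (-2*b - 1)/3 = -2 + (-1 - 2*b)/3 = -2 + (-⅓ - 2*b/3) = -7/3 - 2*b/3)
-1031 + j(-150) = -1031 + (-7/3 - ⅔*(-150)) = -1031 + (-7/3 + 100) = -1031 + 293/3 = -2800/3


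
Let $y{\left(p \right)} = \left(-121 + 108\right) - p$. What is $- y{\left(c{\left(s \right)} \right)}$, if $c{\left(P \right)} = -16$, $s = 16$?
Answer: $-3$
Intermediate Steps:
$y{\left(p \right)} = -13 - p$
$- y{\left(c{\left(s \right)} \right)} = - (-13 - -16) = - (-13 + 16) = \left(-1\right) 3 = -3$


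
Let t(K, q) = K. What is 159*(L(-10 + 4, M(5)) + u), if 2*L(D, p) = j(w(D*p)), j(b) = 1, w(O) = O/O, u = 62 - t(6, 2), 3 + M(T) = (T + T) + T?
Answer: 17967/2 ≈ 8983.5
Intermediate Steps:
M(T) = -3 + 3*T (M(T) = -3 + ((T + T) + T) = -3 + (2*T + T) = -3 + 3*T)
u = 56 (u = 62 - 1*6 = 62 - 6 = 56)
w(O) = 1
L(D, p) = 1/2 (L(D, p) = (1/2)*1 = 1/2)
159*(L(-10 + 4, M(5)) + u) = 159*(1/2 + 56) = 159*(113/2) = 17967/2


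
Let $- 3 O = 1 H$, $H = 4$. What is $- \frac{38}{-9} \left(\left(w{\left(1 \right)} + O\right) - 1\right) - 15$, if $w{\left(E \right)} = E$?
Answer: $- \frac{557}{27} \approx -20.63$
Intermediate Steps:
$O = - \frac{4}{3}$ ($O = - \frac{1 \cdot 4}{3} = \left(- \frac{1}{3}\right) 4 = - \frac{4}{3} \approx -1.3333$)
$- \frac{38}{-9} \left(\left(w{\left(1 \right)} + O\right) - 1\right) - 15 = - \frac{38}{-9} \left(\left(1 - \frac{4}{3}\right) - 1\right) - 15 = \left(-38\right) \left(- \frac{1}{9}\right) \left(- \frac{1}{3} - 1\right) - 15 = \frac{38}{9} \left(- \frac{4}{3}\right) - 15 = - \frac{152}{27} - 15 = - \frac{557}{27}$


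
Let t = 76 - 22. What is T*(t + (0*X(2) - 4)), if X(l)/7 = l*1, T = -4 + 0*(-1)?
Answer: -200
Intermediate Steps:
T = -4 (T = -4 + 0 = -4)
X(l) = 7*l (X(l) = 7*(l*1) = 7*l)
t = 54
T*(t + (0*X(2) - 4)) = -4*(54 + (0*(7*2) - 4)) = -4*(54 + (0*14 - 4)) = -4*(54 + (0 - 4)) = -4*(54 - 4) = -4*50 = -200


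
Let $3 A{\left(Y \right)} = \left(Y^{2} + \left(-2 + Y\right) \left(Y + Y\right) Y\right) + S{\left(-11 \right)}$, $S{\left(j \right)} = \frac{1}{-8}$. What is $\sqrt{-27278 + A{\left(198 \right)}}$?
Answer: $\frac{\sqrt{735616218}}{12} \approx 2260.2$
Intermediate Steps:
$S{\left(j \right)} = - \frac{1}{8}$
$A{\left(Y \right)} = - \frac{1}{24} + \frac{Y^{2}}{3} + \frac{2 Y^{2} \left(-2 + Y\right)}{3}$ ($A{\left(Y \right)} = \frac{\left(Y^{2} + \left(-2 + Y\right) \left(Y + Y\right) Y\right) - \frac{1}{8}}{3} = \frac{\left(Y^{2} + \left(-2 + Y\right) 2 Y Y\right) - \frac{1}{8}}{3} = \frac{\left(Y^{2} + 2 Y \left(-2 + Y\right) Y\right) - \frac{1}{8}}{3} = \frac{\left(Y^{2} + 2 Y^{2} \left(-2 + Y\right)\right) - \frac{1}{8}}{3} = \frac{- \frac{1}{8} + Y^{2} + 2 Y^{2} \left(-2 + Y\right)}{3} = - \frac{1}{24} + \frac{Y^{2}}{3} + \frac{2 Y^{2} \left(-2 + Y\right)}{3}$)
$\sqrt{-27278 + A{\left(198 \right)}} = \sqrt{-27278 - \left(\frac{940897}{24} - 5174928\right)} = \sqrt{-27278 - - \frac{123257375}{24}} = \sqrt{-27278 + \frac{123257375}{24}} = \sqrt{\frac{122602703}{24}} = \frac{\sqrt{735616218}}{12}$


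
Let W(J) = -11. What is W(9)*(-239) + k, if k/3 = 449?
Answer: 3976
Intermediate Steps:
k = 1347 (k = 3*449 = 1347)
W(9)*(-239) + k = -11*(-239) + 1347 = 2629 + 1347 = 3976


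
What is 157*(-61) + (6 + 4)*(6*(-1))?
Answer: -9637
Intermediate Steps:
157*(-61) + (6 + 4)*(6*(-1)) = -9577 + 10*(-6) = -9577 - 60 = -9637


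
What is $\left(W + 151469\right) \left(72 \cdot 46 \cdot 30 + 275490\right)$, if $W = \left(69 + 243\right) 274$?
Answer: $88823331450$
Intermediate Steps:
$W = 85488$ ($W = 312 \cdot 274 = 85488$)
$\left(W + 151469\right) \left(72 \cdot 46 \cdot 30 + 275490\right) = \left(85488 + 151469\right) \left(72 \cdot 46 \cdot 30 + 275490\right) = 236957 \left(3312 \cdot 30 + 275490\right) = 236957 \left(99360 + 275490\right) = 236957 \cdot 374850 = 88823331450$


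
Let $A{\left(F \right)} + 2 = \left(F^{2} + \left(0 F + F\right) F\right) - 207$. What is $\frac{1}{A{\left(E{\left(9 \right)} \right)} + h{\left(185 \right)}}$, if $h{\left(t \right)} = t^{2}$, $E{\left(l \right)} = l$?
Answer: $\frac{1}{34178} \approx 2.9259 \cdot 10^{-5}$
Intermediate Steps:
$A{\left(F \right)} = -209 + 2 F^{2}$ ($A{\left(F \right)} = -2 - \left(207 - F^{2} - \left(0 F + F\right) F\right) = -2 - \left(207 - F^{2} - \left(0 + F\right) F\right) = -2 - \left(207 - F^{2} - F F\right) = -2 + \left(\left(F^{2} + F^{2}\right) - 207\right) = -2 + \left(2 F^{2} - 207\right) = -2 + \left(-207 + 2 F^{2}\right) = -209 + 2 F^{2}$)
$\frac{1}{A{\left(E{\left(9 \right)} \right)} + h{\left(185 \right)}} = \frac{1}{\left(-209 + 2 \cdot 9^{2}\right) + 185^{2}} = \frac{1}{\left(-209 + 2 \cdot 81\right) + 34225} = \frac{1}{\left(-209 + 162\right) + 34225} = \frac{1}{-47 + 34225} = \frac{1}{34178}$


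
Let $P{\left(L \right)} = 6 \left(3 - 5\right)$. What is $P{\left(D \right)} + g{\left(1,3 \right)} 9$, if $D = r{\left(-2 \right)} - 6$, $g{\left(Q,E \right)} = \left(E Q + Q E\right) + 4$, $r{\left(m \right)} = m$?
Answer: $78$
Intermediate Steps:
$g{\left(Q,E \right)} = 4 + 2 E Q$ ($g{\left(Q,E \right)} = \left(E Q + E Q\right) + 4 = 2 E Q + 4 = 4 + 2 E Q$)
$D = -8$ ($D = -2 - 6 = -8$)
$P{\left(L \right)} = -12$ ($P{\left(L \right)} = 6 \left(-2\right) = -12$)
$P{\left(D \right)} + g{\left(1,3 \right)} 9 = -12 + \left(4 + 2 \cdot 3 \cdot 1\right) 9 = -12 + \left(4 + 6\right) 9 = -12 + 10 \cdot 9 = -12 + 90 = 78$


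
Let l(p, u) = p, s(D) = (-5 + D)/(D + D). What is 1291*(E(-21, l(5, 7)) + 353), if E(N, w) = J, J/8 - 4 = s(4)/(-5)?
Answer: 2486466/5 ≈ 4.9729e+5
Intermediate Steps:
s(D) = (-5 + D)/(2*D) (s(D) = (-5 + D)/((2*D)) = (-5 + D)*(1/(2*D)) = (-5 + D)/(2*D))
J = 161/5 (J = 32 + 8*(((1/2)*(-5 + 4)/4)/(-5)) = 32 + 8*(((1/2)*(1/4)*(-1))*(-1/5)) = 32 + 8*(-1/8*(-1/5)) = 32 + 8*(1/40) = 32 + 1/5 = 161/5 ≈ 32.200)
E(N, w) = 161/5
1291*(E(-21, l(5, 7)) + 353) = 1291*(161/5 + 353) = 1291*(1926/5) = 2486466/5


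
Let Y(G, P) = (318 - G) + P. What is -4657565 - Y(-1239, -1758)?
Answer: -4657364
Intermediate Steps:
Y(G, P) = 318 + P - G
-4657565 - Y(-1239, -1758) = -4657565 - (318 - 1758 - 1*(-1239)) = -4657565 - (318 - 1758 + 1239) = -4657565 - 1*(-201) = -4657565 + 201 = -4657364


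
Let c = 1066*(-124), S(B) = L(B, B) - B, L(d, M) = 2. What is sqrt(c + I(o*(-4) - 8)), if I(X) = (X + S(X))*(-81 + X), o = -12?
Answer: I*sqrt(132266) ≈ 363.68*I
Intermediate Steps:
S(B) = 2 - B
I(X) = -162 + 2*X (I(X) = (X + (2 - X))*(-81 + X) = 2*(-81 + X) = -162 + 2*X)
c = -132184
sqrt(c + I(o*(-4) - 8)) = sqrt(-132184 + (-162 + 2*(-12*(-4) - 8))) = sqrt(-132184 + (-162 + 2*(48 - 8))) = sqrt(-132184 + (-162 + 2*40)) = sqrt(-132184 + (-162 + 80)) = sqrt(-132184 - 82) = sqrt(-132266) = I*sqrt(132266)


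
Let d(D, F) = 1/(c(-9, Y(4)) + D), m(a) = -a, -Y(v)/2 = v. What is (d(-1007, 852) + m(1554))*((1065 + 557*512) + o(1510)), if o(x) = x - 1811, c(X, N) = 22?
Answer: -437698030068/985 ≈ -4.4436e+8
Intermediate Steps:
Y(v) = -2*v
o(x) = -1811 + x
d(D, F) = 1/(22 + D)
(d(-1007, 852) + m(1554))*((1065 + 557*512) + o(1510)) = (1/(22 - 1007) - 1*1554)*((1065 + 557*512) + (-1811 + 1510)) = (1/(-985) - 1554)*((1065 + 285184) - 301) = (-1/985 - 1554)*(286249 - 301) = -1530691/985*285948 = -437698030068/985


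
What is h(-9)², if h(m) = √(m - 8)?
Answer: -17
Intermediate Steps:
h(m) = √(-8 + m)
h(-9)² = (√(-8 - 9))² = (√(-17))² = (I*√17)² = -17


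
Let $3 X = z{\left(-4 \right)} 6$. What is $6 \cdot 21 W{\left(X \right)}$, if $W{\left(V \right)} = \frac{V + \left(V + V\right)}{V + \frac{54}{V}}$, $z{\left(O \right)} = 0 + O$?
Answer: $\frac{12096}{59} \approx 205.02$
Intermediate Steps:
$z{\left(O \right)} = O$
$X = -8$ ($X = \frac{\left(-4\right) 6}{3} = \frac{1}{3} \left(-24\right) = -8$)
$W{\left(V \right)} = \frac{3 V}{V + \frac{54}{V}}$ ($W{\left(V \right)} = \frac{V + 2 V}{V + \frac{54}{V}} = \frac{3 V}{V + \frac{54}{V}}$)
$6 \cdot 21 W{\left(X \right)} = 6 \cdot 21 \frac{3 \left(-8\right)^{2}}{54 + \left(-8\right)^{2}} = 126 \cdot 3 \cdot 64 \frac{1}{54 + 64} = 126 \cdot 3 \cdot 64 \cdot \frac{1}{118} = 126 \cdot \frac{96}{59} = \frac{12096}{59}$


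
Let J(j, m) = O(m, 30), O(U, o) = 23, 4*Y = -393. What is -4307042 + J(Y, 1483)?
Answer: -4307019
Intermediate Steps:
Y = -393/4 (Y = (¼)*(-393) = -393/4 ≈ -98.250)
J(j, m) = 23
-4307042 + J(Y, 1483) = -4307042 + 23 = -4307019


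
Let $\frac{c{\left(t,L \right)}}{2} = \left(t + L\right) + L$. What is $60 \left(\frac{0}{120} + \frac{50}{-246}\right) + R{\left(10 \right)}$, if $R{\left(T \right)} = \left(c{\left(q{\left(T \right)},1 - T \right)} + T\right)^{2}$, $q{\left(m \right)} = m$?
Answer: $\frac{976}{41} \approx 23.805$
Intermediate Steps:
$c{\left(t,L \right)} = 2 t + 4 L$ ($c{\left(t,L \right)} = 2 \left(\left(t + L\right) + L\right) = 2 \left(\left(L + t\right) + L\right) = 2 \left(t + 2 L\right) = 2 t + 4 L$)
$R{\left(T \right)} = \left(4 - T\right)^{2}$ ($R{\left(T \right)} = \left(\left(2 T + 4 \left(1 - T\right)\right) + T\right)^{2} = \left(\left(2 T - \left(-4 + 4 T\right)\right) + T\right)^{2} = \left(\left(4 - 2 T\right) + T\right)^{2} = \left(4 - T\right)^{2}$)
$60 \left(\frac{0}{120} + \frac{50}{-246}\right) + R{\left(10 \right)} = 60 \left(\frac{0}{120} + \frac{50}{-246}\right) + \left(4 - 10\right)^{2} = 60 \left(0 \cdot \frac{1}{120} + 50 \left(- \frac{1}{246}\right)\right) + \left(4 - 10\right)^{2} = 60 \left(0 - \frac{25}{123}\right) + \left(-6\right)^{2} = 60 \left(- \frac{25}{123}\right) + 36 = - \frac{500}{41} + 36 = \frac{976}{41}$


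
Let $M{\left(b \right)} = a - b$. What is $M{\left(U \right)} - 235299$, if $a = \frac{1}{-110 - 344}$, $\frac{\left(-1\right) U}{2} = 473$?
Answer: $- \frac{106396263}{454} \approx -2.3435 \cdot 10^{5}$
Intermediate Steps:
$U = -946$ ($U = \left(-2\right) 473 = -946$)
$a = - \frac{1}{454}$ ($a = \frac{1}{-454} = - \frac{1}{454} \approx -0.0022026$)
$M{\left(b \right)} = - \frac{1}{454} - b$
$M{\left(U \right)} - 235299 = \left(- \frac{1}{454} - -946\right) - 235299 = \left(- \frac{1}{454} + 946\right) - 235299 = \frac{429483}{454} - 235299 = - \frac{106396263}{454}$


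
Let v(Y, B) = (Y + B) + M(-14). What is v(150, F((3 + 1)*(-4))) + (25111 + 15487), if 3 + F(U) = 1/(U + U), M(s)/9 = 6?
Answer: 1305567/32 ≈ 40799.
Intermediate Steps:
M(s) = 54 (M(s) = 9*6 = 54)
F(U) = -3 + 1/(2*U) (F(U) = -3 + 1/(U + U) = -3 + 1/(2*U))
v(Y, B) = 54 + B + Y (v(Y, B) = (Y + B) + 54 = (B + Y) + 54 = 54 + B + Y)
v(150, F((3 + 1)*(-4))) + (25111 + 15487) = (54 + (-3 + 1/(2*(((3 + 1)*(-4))))) + 150) + (25111 + 15487) = (54 + (-3 + 1/(2*((4*(-4))))) + 150) + 40598 = (54 + (-3 + (½)/(-16)) + 150) + 40598 = (54 + (-3 + (½)*(-1/16)) + 150) + 40598 = (54 + (-3 - 1/32) + 150) + 40598 = (54 - 97/32 + 150) + 40598 = 6431/32 + 40598 = 1305567/32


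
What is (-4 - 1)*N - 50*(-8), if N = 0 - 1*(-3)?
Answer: 385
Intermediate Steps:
N = 3 (N = 0 + 3 = 3)
(-4 - 1)*N - 50*(-8) = (-4 - 1)*3 - 50*(-8) = -5*3 + 400 = -15 + 400 = 385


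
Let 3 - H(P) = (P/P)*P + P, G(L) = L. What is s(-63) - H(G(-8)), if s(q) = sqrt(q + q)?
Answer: -19 + 3*I*sqrt(14) ≈ -19.0 + 11.225*I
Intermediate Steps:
s(q) = sqrt(2)*sqrt(q) (s(q) = sqrt(2*q) = sqrt(2)*sqrt(q))
H(P) = 3 - 2*P (H(P) = 3 - ((P/P)*P + P) = 3 - (1*P + P) = 3 - (P + P) = 3 - 2*P)
s(-63) - H(G(-8)) = sqrt(2)*sqrt(-63) - (3 - 2*(-8)) = sqrt(2)*(3*I*sqrt(7)) - (3 + 16) = 3*I*sqrt(14) - 1*19 = 3*I*sqrt(14) - 19 = -19 + 3*I*sqrt(14)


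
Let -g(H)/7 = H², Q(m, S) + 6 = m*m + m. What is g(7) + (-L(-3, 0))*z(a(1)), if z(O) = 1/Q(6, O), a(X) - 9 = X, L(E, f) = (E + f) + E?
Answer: -2057/6 ≈ -342.83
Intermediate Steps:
Q(m, S) = -6 + m + m² (Q(m, S) = -6 + (m*m + m) = -6 + (m² + m) = -6 + (m + m²) = -6 + m + m²)
L(E, f) = f + 2*E
a(X) = 9 + X
z(O) = 1/36 (z(O) = 1/(-6 + 6 + 6²) = 1/(-6 + 6 + 36) = 1/36)
g(H) = -7*H²
g(7) + (-L(-3, 0))*z(a(1)) = -7*7² - (0 + 2*(-3))*(1/36) = -7*49 - (0 - 6)*(1/36) = -343 - 1*(-6)*(1/36) = -343 + 6*(1/36) = -343 + ⅙ = -2057/6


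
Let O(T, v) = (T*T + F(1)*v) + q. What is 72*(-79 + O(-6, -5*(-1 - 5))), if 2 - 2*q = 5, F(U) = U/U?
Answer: -1044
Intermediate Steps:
F(U) = 1
q = -3/2 (q = 1 - ½*5 = 1 - 5/2 = -3/2 ≈ -1.5000)
O(T, v) = -3/2 + v + T² (O(T, v) = (T*T + 1*v) - 3/2 = (T² + v) - 3/2 = (v + T²) - 3/2 = -3/2 + v + T²)
72*(-79 + O(-6, -5*(-1 - 5))) = 72*(-79 + (-3/2 - 5*(-1 - 5) + (-6)²)) = 72*(-79 + (-3/2 - 5*(-6) + 36)) = 72*(-79 + (-3/2 + 30 + 36)) = 72*(-79 + 129/2) = 72*(-29/2) = -1044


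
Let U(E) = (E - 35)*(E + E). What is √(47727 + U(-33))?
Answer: 59*√15 ≈ 228.51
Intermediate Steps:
U(E) = 2*E*(-35 + E) (U(E) = (-35 + E)*(2*E) = 2*E*(-35 + E))
√(47727 + U(-33)) = √(47727 + 2*(-33)*(-35 - 33)) = √(47727 + 2*(-33)*(-68)) = √(47727 + 4488) = √52215 = 59*√15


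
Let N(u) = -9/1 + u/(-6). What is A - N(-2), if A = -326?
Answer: -952/3 ≈ -317.33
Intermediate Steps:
N(u) = -9 - u/6 (N(u) = -9*1 + u*(-1/6) = -9 - u/6)
A - N(-2) = -326 - (-9 - 1/6*(-2)) = -326 - (-9 + 1/3) = -326 - 1*(-26/3) = -326 + 26/3 = -952/3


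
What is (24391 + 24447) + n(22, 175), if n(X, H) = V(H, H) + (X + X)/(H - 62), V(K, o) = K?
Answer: 5538513/113 ≈ 49013.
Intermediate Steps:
n(X, H) = H + 2*X/(-62 + H) (n(X, H) = H + (X + X)/(H - 62) = H + (2*X)/(-62 + H) = H + 2*X/(-62 + H))
(24391 + 24447) + n(22, 175) = (24391 + 24447) + (175**2 - 62*175 + 2*22)/(-62 + 175) = 48838 + (30625 - 10850 + 44)/113 = 48838 + (1/113)*19819 = 48838 + 19819/113 = 5538513/113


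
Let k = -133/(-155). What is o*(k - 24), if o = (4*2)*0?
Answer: 0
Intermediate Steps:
k = 133/155 (k = -133*(-1/155) = 133/155 ≈ 0.85806)
o = 0 (o = 8*0 = 0)
o*(k - 24) = 0*(133/155 - 24) = 0*(-3587/155) = 0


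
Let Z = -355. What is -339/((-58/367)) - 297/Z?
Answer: 44183841/20590 ≈ 2145.9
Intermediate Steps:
-339/((-58/367)) - 297/Z = -339/((-58/367)) - 297/(-355) = -339/((-58*1/367)) - 297*(-1/355) = -339/(-58/367) + 297/355 = -339*(-367/58) + 297/355 = 124413/58 + 297/355 = 44183841/20590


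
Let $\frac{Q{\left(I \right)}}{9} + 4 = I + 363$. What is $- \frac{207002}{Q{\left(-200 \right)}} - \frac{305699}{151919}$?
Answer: $- \frac{31884992107}{217396089} \approx -146.67$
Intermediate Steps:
$Q{\left(I \right)} = 3231 + 9 I$ ($Q{\left(I \right)} = -36 + 9 \left(I + 363\right) = -36 + 9 \left(363 + I\right) = -36 + \left(3267 + 9 I\right) = 3231 + 9 I$)
$- \frac{207002}{Q{\left(-200 \right)}} - \frac{305699}{151919} = - \frac{207002}{3231 + 9 \left(-200\right)} - \frac{305699}{151919} = - \frac{207002}{3231 - 1800} - \frac{305699}{151919} = - \frac{207002}{1431} - \frac{305699}{151919} = - \frac{31884992107}{217396089}$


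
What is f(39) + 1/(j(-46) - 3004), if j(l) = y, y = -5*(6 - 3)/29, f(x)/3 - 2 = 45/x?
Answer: 10716736/1132703 ≈ 9.4612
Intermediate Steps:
f(x) = 6 + 135/x (f(x) = 6 + 3*(45/x) = 6 + 135/x)
y = -15/29 (y = -5*3*(1/29) = -15*1/29 = -15/29 ≈ -0.51724)
j(l) = -15/29
f(39) + 1/(j(-46) - 3004) = (6 + 135/39) + 1/(-15/29 - 3004) = (6 + 135*(1/39)) + 1/(-87131/29) = (6 + 45/13) - 29/87131 = 123/13 - 29/87131 = 10716736/1132703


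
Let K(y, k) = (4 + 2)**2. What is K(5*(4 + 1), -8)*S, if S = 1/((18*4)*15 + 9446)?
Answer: 18/5263 ≈ 0.0034201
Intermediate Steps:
K(y, k) = 36 (K(y, k) = 6**2 = 36)
S = 1/10526 (S = 1/(72*15 + 9446) = 1/(1080 + 9446) = 1/10526 ≈ 9.5003e-5)
K(5*(4 + 1), -8)*S = 36*(1/10526) = 18/5263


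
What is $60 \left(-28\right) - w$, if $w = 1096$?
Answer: $-2776$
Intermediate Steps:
$60 \left(-28\right) - w = 60 \left(-28\right) - 1096 = -1680 - 1096 = -2776$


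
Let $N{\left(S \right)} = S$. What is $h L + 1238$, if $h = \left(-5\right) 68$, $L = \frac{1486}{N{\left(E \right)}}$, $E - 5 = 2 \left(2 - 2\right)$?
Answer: $-99810$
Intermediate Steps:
$E = 5$ ($E = 5 + 2 \left(2 - 2\right) = 5 + 2 \cdot 0 = 5 + 0 = 5$)
$L = \frac{1486}{5} \approx 297.2$
$h = -340$
$h L + 1238 = \left(-340\right) \frac{1486}{5} + 1238 = -101048 + 1238 = -99810$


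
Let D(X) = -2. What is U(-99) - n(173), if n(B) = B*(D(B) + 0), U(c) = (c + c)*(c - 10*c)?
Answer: -176072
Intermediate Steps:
U(c) = -18*c**2 (U(c) = (2*c)*(-9*c) = -18*c**2)
n(B) = -2*B (n(B) = B*(-2 + 0) = B*(-2) = -2*B)
U(-99) - n(173) = -18*(-99)**2 - (-2)*173 = -18*9801 - 1*(-346) = -176418 + 346 = -176072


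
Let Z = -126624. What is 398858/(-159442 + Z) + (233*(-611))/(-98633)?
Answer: 692326422/14107773889 ≈ 0.049074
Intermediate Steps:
398858/(-159442 + Z) + (233*(-611))/(-98633) = 398858/(-159442 - 126624) + (233*(-611))/(-98633) = 398858/(-286066) - 142363*(-1/98633) = 398858*(-1/286066) + 142363/98633 = -199429/143033 + 142363/98633 = 692326422/14107773889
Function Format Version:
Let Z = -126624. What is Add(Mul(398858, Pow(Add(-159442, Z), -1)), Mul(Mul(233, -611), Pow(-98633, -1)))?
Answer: Rational(692326422, 14107773889) ≈ 0.049074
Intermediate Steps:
Add(Mul(398858, Pow(Add(-159442, Z), -1)), Mul(Mul(233, -611), Pow(-98633, -1))) = Add(Mul(398858, Pow(Add(-159442, -126624), -1)), Mul(Mul(233, -611), Pow(-98633, -1))) = Add(Mul(398858, Pow(-286066, -1)), Mul(-142363, Rational(-1, 98633))) = Add(Mul(398858, Rational(-1, 286066)), Rational(142363, 98633)) = Add(Rational(-199429, 143033), Rational(142363, 98633)) = Rational(692326422, 14107773889)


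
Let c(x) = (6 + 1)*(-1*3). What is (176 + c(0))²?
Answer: 24025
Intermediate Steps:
c(x) = -21 (c(x) = 7*(-3) = -21)
(176 + c(0))² = (176 - 21)² = 155² = 24025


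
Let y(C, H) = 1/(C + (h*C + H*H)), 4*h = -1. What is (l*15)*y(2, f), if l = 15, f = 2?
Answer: 450/11 ≈ 40.909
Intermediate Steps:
h = -1/4 (h = (1/4)*(-1) = -1/4 ≈ -0.25000)
y(C, H) = 1/(H**2 + 3*C/4) (y(C, H) = 1/(C + (-C/4 + H*H)) = 1/(C + (-C/4 + H**2)) = 1/(C + (H**2 - C/4)) = 1/(H**2 + 3*C/4))
(l*15)*y(2, f) = (15*15)*(4/(3*2 + 4*2**2)) = 225*(4/(6 + 4*4)) = 225*(4/(6 + 16)) = 225*(4/22) = 225*(4*(1/22)) = 225*(2/11) = 450/11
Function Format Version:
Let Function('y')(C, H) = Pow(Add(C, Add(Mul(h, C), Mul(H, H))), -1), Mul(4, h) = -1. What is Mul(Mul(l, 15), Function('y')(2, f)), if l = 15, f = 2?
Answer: Rational(450, 11) ≈ 40.909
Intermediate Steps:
h = Rational(-1, 4) (h = Mul(Rational(1, 4), -1) = Rational(-1, 4) ≈ -0.25000)
Function('y')(C, H) = Pow(Add(Pow(H, 2), Mul(Rational(3, 4), C)), -1) (Function('y')(C, H) = Pow(Add(C, Add(Mul(Rational(-1, 4), C), Mul(H, H))), -1) = Pow(Add(C, Add(Mul(Rational(-1, 4), C), Pow(H, 2))), -1) = Pow(Add(C, Add(Pow(H, 2), Mul(Rational(-1, 4), C))), -1) = Pow(Add(Pow(H, 2), Mul(Rational(3, 4), C)), -1))
Mul(Mul(l, 15), Function('y')(2, f)) = Mul(Mul(15, 15), Mul(4, Pow(Add(Mul(3, 2), Mul(4, Pow(2, 2))), -1))) = Mul(225, Mul(4, Pow(Add(6, Mul(4, 4)), -1))) = Mul(225, Mul(4, Pow(Add(6, 16), -1))) = Mul(225, Mul(4, Pow(22, -1))) = Mul(225, Mul(4, Rational(1, 22))) = Mul(225, Rational(2, 11)) = Rational(450, 11)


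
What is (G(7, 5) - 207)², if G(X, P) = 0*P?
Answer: 42849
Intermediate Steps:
G(X, P) = 0
(G(7, 5) - 207)² = (0 - 207)² = (-207)² = 42849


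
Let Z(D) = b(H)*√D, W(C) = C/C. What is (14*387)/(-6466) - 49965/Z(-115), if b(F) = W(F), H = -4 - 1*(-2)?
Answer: -2709/3233 + 9993*I*√115/23 ≈ -0.83792 + 4659.3*I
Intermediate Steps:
W(C) = 1
H = -2 (H = -4 + 2 = -2)
b(F) = 1
Z(D) = √D (Z(D) = 1*√D = √D)
(14*387)/(-6466) - 49965/Z(-115) = (14*387)/(-6466) - 49965*(-I*√115/115) = 5418*(-1/6466) - 49965*(-I*√115/115) = -2709/3233 - (-9993)*I*√115/23 = -2709/3233 + 9993*I*√115/23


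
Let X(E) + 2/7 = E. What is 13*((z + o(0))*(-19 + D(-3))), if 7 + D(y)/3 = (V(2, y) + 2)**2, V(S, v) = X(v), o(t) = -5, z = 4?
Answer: 22321/49 ≈ 455.53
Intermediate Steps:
X(E) = -2/7 + E
V(S, v) = -2/7 + v
D(y) = -21 + 3*(12/7 + y)**2 (D(y) = -21 + 3*((-2/7 + y) + 2)**2 = -21 + 3*(12/7 + y)**2)
13*((z + o(0))*(-19 + D(-3))) = 13*((4 - 5)*(-19 + (-21 + 3*(12 + 7*(-3))**2/49))) = 13*(-(-19 + (-21 + 3*(12 - 21)**2/49))) = 13*(-(-19 + (-21 + (3/49)*(-9)**2))) = 13*(-(-19 + (-21 + (3/49)*81))) = 13*(-(-19 + (-21 + 243/49))) = 13*(-(-19 - 786/49)) = 13*(-1*(-1717/49)) = 13*(1717/49) = 22321/49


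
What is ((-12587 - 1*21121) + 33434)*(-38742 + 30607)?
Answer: 2228990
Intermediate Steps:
((-12587 - 1*21121) + 33434)*(-38742 + 30607) = ((-12587 - 21121) + 33434)*(-8135) = (-33708 + 33434)*(-8135) = -274*(-8135) = 2228990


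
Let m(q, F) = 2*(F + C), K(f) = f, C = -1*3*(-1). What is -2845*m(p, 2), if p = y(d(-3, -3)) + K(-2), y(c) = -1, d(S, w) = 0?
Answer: -28450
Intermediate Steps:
C = 3 (C = -3*(-1) = 3)
p = -3 (p = -1 - 2 = -3)
m(q, F) = 6 + 2*F (m(q, F) = 2*(F + 3) = 2*(3 + F) = 6 + 2*F)
-2845*m(p, 2) = -2845*(6 + 2*2) = -2845*(6 + 4) = -2845*10 = -28450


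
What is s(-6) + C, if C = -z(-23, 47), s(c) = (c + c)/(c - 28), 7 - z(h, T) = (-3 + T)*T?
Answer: 35043/17 ≈ 2061.4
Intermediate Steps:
z(h, T) = 7 - T*(-3 + T) (z(h, T) = 7 - (-3 + T)*T = 7 - T*(-3 + T))
s(c) = 2*c/(-28 + c) (s(c) = (2*c)/(-28 + c) = 2*c/(-28 + c))
C = 2061 (C = -(7 - 1*47**2 + 3*47) = -(7 - 1*2209 + 141) = -(7 - 2209 + 141) = -1*(-2061) = 2061)
s(-6) + C = 2*(-6)/(-28 - 6) + 2061 = 2*(-6)/(-34) + 2061 = 2*(-6)*(-1/34) + 2061 = 6/17 + 2061 = 35043/17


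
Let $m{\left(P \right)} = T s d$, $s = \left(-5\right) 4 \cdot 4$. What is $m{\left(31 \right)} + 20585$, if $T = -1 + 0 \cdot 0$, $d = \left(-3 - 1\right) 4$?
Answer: $19305$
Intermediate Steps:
$d = -16$ ($d = \left(-4\right) 4 = -16$)
$s = -80$ ($s = \left(-20\right) 4 = -80$)
$T = -1$ ($T = -1 + 0 = -1$)
$m{\left(P \right)} = -1280$ ($m{\left(P \right)} = \left(-1\right) \left(-80\right) \left(-16\right) = 80 \left(-16\right) = -1280$)
$m{\left(31 \right)} + 20585 = -1280 + 20585 = 19305$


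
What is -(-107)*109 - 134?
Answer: 11529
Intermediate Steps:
-(-107)*109 - 134 = -107*(-109) - 134 = 11663 - 134 = 11529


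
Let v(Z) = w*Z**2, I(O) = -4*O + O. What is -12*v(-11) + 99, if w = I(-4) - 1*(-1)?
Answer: -18777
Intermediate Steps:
I(O) = -3*O
w = 13 (w = -3*(-4) - 1*(-1) = 12 + 1 = 13)
v(Z) = 13*Z**2
-12*v(-11) + 99 = -156*(-11)**2 + 99 = -156*121 + 99 = -12*1573 + 99 = -18876 + 99 = -18777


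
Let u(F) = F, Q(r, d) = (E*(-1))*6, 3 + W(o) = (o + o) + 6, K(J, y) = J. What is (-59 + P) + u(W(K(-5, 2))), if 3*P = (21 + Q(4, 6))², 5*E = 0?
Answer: 81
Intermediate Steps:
E = 0 (E = (⅕)*0 = 0)
W(o) = 3 + 2*o (W(o) = -3 + ((o + o) + 6) = -3 + (2*o + 6) = -3 + (6 + 2*o) = 3 + 2*o)
Q(r, d) = 0 (Q(r, d) = (0*(-1))*6 = 0*6 = 0)
P = 147 (P = (21 + 0)²/3 = (⅓)*21² = (⅓)*441 = 147)
(-59 + P) + u(W(K(-5, 2))) = (-59 + 147) + (3 + 2*(-5)) = 88 + (3 - 10) = 88 - 7 = 81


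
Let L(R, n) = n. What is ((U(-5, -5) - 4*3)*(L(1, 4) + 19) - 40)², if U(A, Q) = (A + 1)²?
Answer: 2704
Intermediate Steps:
U(A, Q) = (1 + A)²
((U(-5, -5) - 4*3)*(L(1, 4) + 19) - 40)² = (((1 - 5)² - 4*3)*(4 + 19) - 40)² = (((-4)² - 12)*23 - 40)² = ((16 - 12)*23 - 40)² = (4*23 - 40)² = (92 - 40)² = 52² = 2704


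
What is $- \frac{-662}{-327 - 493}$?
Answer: $- \frac{331}{410} \approx -0.80732$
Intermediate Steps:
$- \frac{-662}{-327 - 493} = - \frac{-662}{-820} = - \frac{\left(-662\right) \left(-1\right)}{820} = \left(-1\right) \frac{331}{410} = - \frac{331}{410}$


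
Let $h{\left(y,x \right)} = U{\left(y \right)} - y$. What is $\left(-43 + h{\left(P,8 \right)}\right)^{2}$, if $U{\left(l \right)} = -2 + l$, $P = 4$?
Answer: $2025$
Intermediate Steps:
$h{\left(y,x \right)} = -2$ ($h{\left(y,x \right)} = \left(-2 + y\right) - y = -2$)
$\left(-43 + h{\left(P,8 \right)}\right)^{2} = \left(-43 - 2\right)^{2} = \left(-45\right)^{2} = 2025$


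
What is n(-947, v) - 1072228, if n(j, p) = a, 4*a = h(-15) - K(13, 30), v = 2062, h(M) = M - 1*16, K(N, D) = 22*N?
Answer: -4289229/4 ≈ -1.0723e+6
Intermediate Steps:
h(M) = -16 + M (h(M) = M - 16 = -16 + M)
a = -317/4 (a = ((-16 - 15) - 22*13)/4 = (-31 - 1*286)/4 = (-31 - 286)/4 = (1/4)*(-317) = -317/4 ≈ -79.250)
n(j, p) = -317/4
n(-947, v) - 1072228 = -317/4 - 1072228 = -4289229/4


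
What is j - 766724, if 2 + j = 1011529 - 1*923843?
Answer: -679040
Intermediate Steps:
j = 87684 (j = -2 + (1011529 - 1*923843) = -2 + (1011529 - 923843) = -2 + 87686 = 87684)
j - 766724 = 87684 - 766724 = -679040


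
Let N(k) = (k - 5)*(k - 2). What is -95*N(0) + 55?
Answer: -895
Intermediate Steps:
N(k) = (-5 + k)*(-2 + k)
-95*N(0) + 55 = -95*(10 + 0² - 7*0) + 55 = -95*(10 + 0 + 0) + 55 = -95*10 + 55 = -950 + 55 = -895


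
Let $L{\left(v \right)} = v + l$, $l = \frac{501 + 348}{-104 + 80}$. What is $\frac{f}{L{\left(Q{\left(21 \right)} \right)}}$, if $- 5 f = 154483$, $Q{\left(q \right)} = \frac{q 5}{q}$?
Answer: $\frac{1235864}{1215} \approx 1017.2$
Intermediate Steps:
$Q{\left(q \right)} = 5$ ($Q{\left(q \right)} = \frac{5 q}{q} = 5$)
$f = - \frac{154483}{5}$ ($f = \left(- \frac{1}{5}\right) 154483 = - \frac{154483}{5} \approx -30897.0$)
$l = - \frac{283}{8}$ ($l = \frac{849}{-24} = 849 \left(- \frac{1}{24}\right) = - \frac{283}{8} \approx -35.375$)
$L{\left(v \right)} = - \frac{283}{8} + v$ ($L{\left(v \right)} = v - \frac{283}{8} = - \frac{283}{8} + v$)
$\frac{f}{L{\left(Q{\left(21 \right)} \right)}} = - \frac{154483}{5 \left(- \frac{283}{8} + 5\right)} = - \frac{154483}{5 \left(- \frac{243}{8}\right)} = \left(- \frac{154483}{5}\right) \left(- \frac{8}{243}\right) = \frac{1235864}{1215}$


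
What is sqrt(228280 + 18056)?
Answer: 8*sqrt(3849) ≈ 496.32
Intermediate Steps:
sqrt(228280 + 18056) = sqrt(246336) = 8*sqrt(3849)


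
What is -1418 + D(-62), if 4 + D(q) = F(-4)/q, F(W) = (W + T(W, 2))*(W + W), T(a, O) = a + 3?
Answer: -44102/31 ≈ -1422.6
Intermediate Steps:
T(a, O) = 3 + a
F(W) = 2*W*(3 + 2*W) (F(W) = (W + (3 + W))*(W + W) = (3 + 2*W)*(2*W) = 2*W*(3 + 2*W))
D(q) = -4 + 40/q (D(q) = -4 + (2*(-4)*(3 + 2*(-4)))/q = -4 + (2*(-4)*(3 - 8))/q = -4 + (2*(-4)*(-5))/q = -4 + 40/q)
-1418 + D(-62) = -1418 + (-4 + 40/(-62)) = -1418 + (-4 + 40*(-1/62)) = -1418 + (-4 - 20/31) = -1418 - 144/31 = -44102/31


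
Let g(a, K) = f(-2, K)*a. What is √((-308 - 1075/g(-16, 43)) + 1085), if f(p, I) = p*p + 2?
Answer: √454002/24 ≈ 28.075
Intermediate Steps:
f(p, I) = 2 + p² (f(p, I) = p² + 2 = 2 + p²)
g(a, K) = 6*a (g(a, K) = (2 + (-2)²)*a = (2 + 4)*a = 6*a)
√((-308 - 1075/g(-16, 43)) + 1085) = √((-308 - 1075/(6*(-16))) + 1085) = √((-308 - 1075/(-96)) + 1085) = √((-308 - 1075*(-1)/96) + 1085) = √((-308 - 1*(-1075/96)) + 1085) = √((-308 + 1075/96) + 1085) = √(-28493/96 + 1085) = √(75667/96) = √454002/24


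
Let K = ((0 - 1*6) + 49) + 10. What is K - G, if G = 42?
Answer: 11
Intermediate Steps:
K = 53 (K = ((0 - 6) + 49) + 10 = (-6 + 49) + 10 = 43 + 10 = 53)
K - G = 53 - 1*42 = 53 - 42 = 11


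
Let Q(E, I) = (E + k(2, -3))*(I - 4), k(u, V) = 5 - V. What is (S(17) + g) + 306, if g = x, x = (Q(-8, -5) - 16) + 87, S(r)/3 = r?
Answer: 428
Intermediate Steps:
S(r) = 3*r
Q(E, I) = (-4 + I)*(8 + E) (Q(E, I) = (E + (5 - 1*(-3)))*(I - 4) = (E + (5 + 3))*(-4 + I) = (E + 8)*(-4 + I) = (8 + E)*(-4 + I) = (-4 + I)*(8 + E))
x = 71 (x = ((-32 - 4*(-8) + 8*(-5) - 8*(-5)) - 16) + 87 = ((-32 + 32 - 40 + 40) - 16) + 87 = (0 - 16) + 87 = -16 + 87 = 71)
g = 71
(S(17) + g) + 306 = (3*17 + 71) + 306 = (51 + 71) + 306 = 122 + 306 = 428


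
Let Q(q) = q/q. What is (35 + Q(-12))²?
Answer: 1296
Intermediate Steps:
Q(q) = 1
(35 + Q(-12))² = (35 + 1)² = 36² = 1296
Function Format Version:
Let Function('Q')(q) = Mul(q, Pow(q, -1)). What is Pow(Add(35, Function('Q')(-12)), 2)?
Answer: 1296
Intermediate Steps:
Function('Q')(q) = 1
Pow(Add(35, Function('Q')(-12)), 2) = Pow(Add(35, 1), 2) = Pow(36, 2) = 1296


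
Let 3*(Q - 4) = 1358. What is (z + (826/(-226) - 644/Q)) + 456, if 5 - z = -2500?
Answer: 228804142/77405 ≈ 2955.9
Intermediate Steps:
z = 2505 (z = 5 - 1*(-2500) = 5 + 2500 = 2505)
Q = 1370/3 (Q = 4 + (⅓)*1358 = 4 + 1358/3 = 1370/3 ≈ 456.67)
(z + (826/(-226) - 644/Q)) + 456 = (2505 + (826/(-226) - 644/1370/3)) + 456 = (2505 + (826*(-1/226) - 644*3/1370)) + 456 = (2505 + (-413/113 - 966/685)) + 456 = (2505 - 392063/77405) + 456 = 193507462/77405 + 456 = 228804142/77405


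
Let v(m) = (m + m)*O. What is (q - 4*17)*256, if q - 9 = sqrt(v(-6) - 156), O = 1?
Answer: -15104 + 512*I*sqrt(42) ≈ -15104.0 + 3318.1*I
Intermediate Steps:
v(m) = 2*m (v(m) = (m + m)*1 = (2*m)*1 = 2*m)
q = 9 + 2*I*sqrt(42) (q = 9 + sqrt(2*(-6) - 156) = 9 + sqrt(-12 - 156) = 9 + sqrt(-168) = 9 + 2*I*sqrt(42) ≈ 9.0 + 12.961*I)
(q - 4*17)*256 = ((9 + 2*I*sqrt(42)) - 4*17)*256 = ((9 + 2*I*sqrt(42)) - 68)*256 = (-59 + 2*I*sqrt(42))*256 = -15104 + 512*I*sqrt(42)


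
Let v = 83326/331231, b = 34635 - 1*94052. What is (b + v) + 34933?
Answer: -8109776478/331231 ≈ -24484.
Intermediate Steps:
b = -59417 (b = 34635 - 94052 = -59417)
v = 83326/331231 (v = 83326*(1/331231) = 83326/331231 ≈ 0.25156)
(b + v) + 34933 = (-59417 + 83326/331231) + 34933 = -19680669001/331231 + 34933 = -8109776478/331231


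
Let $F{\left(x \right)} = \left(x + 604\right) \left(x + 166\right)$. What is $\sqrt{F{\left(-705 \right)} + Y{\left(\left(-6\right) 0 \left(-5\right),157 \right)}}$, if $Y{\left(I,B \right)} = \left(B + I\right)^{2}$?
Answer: $4 \sqrt{4943} \approx 281.23$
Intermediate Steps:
$F{\left(x \right)} = \left(166 + x\right) \left(604 + x\right)$ ($F{\left(x \right)} = \left(604 + x\right) \left(166 + x\right) = \left(166 + x\right) \left(604 + x\right)$)
$\sqrt{F{\left(-705 \right)} + Y{\left(\left(-6\right) 0 \left(-5\right),157 \right)}} = \sqrt{\left(100264 + \left(-705\right)^{2} + 770 \left(-705\right)\right) + \left(157 + \left(-6\right) 0 \left(-5\right)\right)^{2}} = \sqrt{\left(100264 + 497025 - 542850\right) + \left(157 + 0 \left(-5\right)\right)^{2}} = \sqrt{54439 + \left(157 + 0\right)^{2}} = \sqrt{54439 + 157^{2}} = \sqrt{54439 + 24649} = \sqrt{79088} = 4 \sqrt{4943}$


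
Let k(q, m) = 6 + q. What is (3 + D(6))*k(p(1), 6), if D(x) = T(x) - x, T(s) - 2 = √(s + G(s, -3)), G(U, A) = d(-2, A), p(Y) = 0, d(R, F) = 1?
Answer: -6 + 6*√7 ≈ 9.8745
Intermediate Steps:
G(U, A) = 1
T(s) = 2 + √(1 + s) (T(s) = 2 + √(s + 1) = 2 + √(1 + s))
D(x) = 2 + √(1 + x) - x (D(x) = (2 + √(1 + x)) - x = 2 + √(1 + x) - x)
(3 + D(6))*k(p(1), 6) = (3 + (2 + √(1 + 6) - 1*6))*(6 + 0) = (3 + (2 + √7 - 6))*6 = (3 + (-4 + √7))*6 = (-1 + √7)*6 = -6 + 6*√7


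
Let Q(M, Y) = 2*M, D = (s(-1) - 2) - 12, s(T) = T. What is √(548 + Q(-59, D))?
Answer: √430 ≈ 20.736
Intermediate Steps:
D = -15 (D = (-1 - 2) - 12 = -3 - 12 = -15)
√(548 + Q(-59, D)) = √(548 + 2*(-59)) = √(548 - 118) = √430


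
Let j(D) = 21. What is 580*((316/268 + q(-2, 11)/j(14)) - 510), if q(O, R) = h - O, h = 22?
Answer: -138098580/469 ≈ -2.9445e+5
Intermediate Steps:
q(O, R) = 22 - O
580*((316/268 + q(-2, 11)/j(14)) - 510) = 580*((316/268 + (22 - 1*(-2))/21) - 510) = 580*((316*(1/268) + (22 + 2)*(1/21)) - 510) = 580*((79/67 + 24*(1/21)) - 510) = 580*((79/67 + 8/7) - 510) = 580*(1089/469 - 510) = 580*(-238101/469) = -138098580/469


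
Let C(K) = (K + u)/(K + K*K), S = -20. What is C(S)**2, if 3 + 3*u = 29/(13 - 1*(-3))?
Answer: 958441/332697600 ≈ 0.0028808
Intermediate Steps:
u = -19/48 (u = -1 + (29/(13 - 1*(-3)))/3 = -1 + (29/(13 + 3))/3 = -1 + (29/16)/3 = -1 + (29*(1/16))/3 = -1 + (1/3)*(29/16) = -1 + 29/48 = -19/48 ≈ -0.39583)
C(K) = (-19/48 + K)/(K + K**2) (C(K) = (K - 19/48)/(K + K*K) = (-19/48 + K)/(K + K**2))
C(S)**2 = ((-19/48 - 20)/((-20)*(1 - 20)))**2 = (-1/20*(-979/48)/(-19))**2 = (-1/20*(-1/19)*(-979/48))**2 = (-979/18240)**2 = 958441/332697600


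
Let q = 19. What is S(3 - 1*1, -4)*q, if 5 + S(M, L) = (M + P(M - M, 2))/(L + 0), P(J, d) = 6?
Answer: -133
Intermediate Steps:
S(M, L) = -5 + (6 + M)/L (S(M, L) = -5 + (M + 6)/(L + 0) = -5 + (6 + M)/L)
S(3 - 1*1, -4)*q = ((6 + (3 - 1*1) - 5*(-4))/(-4))*19 = -(6 + (3 - 1) + 20)/4*19 = -(6 + 2 + 20)/4*19 = -¼*28*19 = -7*19 = -133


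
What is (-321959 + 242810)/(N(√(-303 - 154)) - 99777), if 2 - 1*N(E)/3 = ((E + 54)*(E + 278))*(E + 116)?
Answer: 2179948141/197451973318 - 3878301*I*√457/10392209122 ≈ 0.01104 - 0.007978*I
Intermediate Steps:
N(E) = 6 - 3*(54 + E)*(116 + E)*(278 + E) (N(E) = 6 - 3*(E + 54)*(E + 278)*(E + 116) = 6 - 3*(54 + E)*(278 + E)*(116 + E) = 6 - 3*(54 + E)*(116 + E)*(278 + E))
(-321959 + 242810)/(N(√(-303 - 154)) - 99777) = (-321959 + 242810)/((-5224170 - 160572*√(-303 - 154) - 1344*(√(-303 - 154))² - 3*(-303 - 154)^(3/2)) - 99777) = -79149/((-5224170 - 160572*I*√457 - 1344*(√(-457))² - 3*(-457*I*√457)) - 99777) = -79149/((-5224170 - 160572*I*√457 - 1344*(I*√457)² - 3*(-457*I*√457)) - 99777) = -79149/((-5224170 - 160572*I*√457 - 1344*(-457) - (-1371)*I*√457) - 99777) = -79149/((-5224170 - 160572*I*√457 + 614208 + 1371*I*√457) - 99777) = -79149/((-4609962 - 159201*I*√457) - 99777) = -79149/(-4709739 - 159201*I*√457)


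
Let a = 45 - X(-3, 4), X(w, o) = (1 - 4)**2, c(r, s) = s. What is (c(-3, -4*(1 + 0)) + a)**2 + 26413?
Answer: 27437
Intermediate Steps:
X(w, o) = 9 (X(w, o) = (-3)**2 = 9)
a = 36 (a = 45 - 1*9 = 45 - 9 = 36)
(c(-3, -4*(1 + 0)) + a)**2 + 26413 = (-4*(1 + 0) + 36)**2 + 26413 = (-4*1 + 36)**2 + 26413 = (-4 + 36)**2 + 26413 = 32**2 + 26413 = 1024 + 26413 = 27437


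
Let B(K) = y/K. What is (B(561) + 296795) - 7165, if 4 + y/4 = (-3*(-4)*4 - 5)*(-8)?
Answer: 54160346/187 ≈ 2.8963e+5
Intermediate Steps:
y = -1392 (y = -16 + 4*((-3*(-4)*4 - 5)*(-8)) = -16 + 4*((12*4 - 5)*(-8)) = -16 + 4*((48 - 5)*(-8)) = -16 + 4*(43*(-8)) = -16 + 4*(-344) = -16 - 1376 = -1392)
B(K) = -1392/K
(B(561) + 296795) - 7165 = (-1392/561 + 296795) - 7165 = (-1392*1/561 + 296795) - 7165 = (-464/187 + 296795) - 7165 = 55500201/187 - 7165 = 54160346/187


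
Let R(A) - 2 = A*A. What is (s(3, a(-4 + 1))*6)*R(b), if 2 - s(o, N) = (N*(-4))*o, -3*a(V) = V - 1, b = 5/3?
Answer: 516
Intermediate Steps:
b = 5/3 (b = 5*(⅓) = 5/3 ≈ 1.6667)
a(V) = ⅓ - V/3 (a(V) = -(V - 1)/3 = -(-1 + V)/3 = ⅓ - V/3)
s(o, N) = 2 + 4*N*o (s(o, N) = 2 - N*(-4)*o = 2 - (-4*N)*o = 2 - (-4)*N*o = 2 + 4*N*o)
R(A) = 2 + A² (R(A) = 2 + A*A = 2 + A²)
(s(3, a(-4 + 1))*6)*R(b) = ((2 + 4*(⅓ - (-4 + 1)/3)*3)*6)*(2 + (5/3)²) = ((2 + 4*(⅓ - ⅓*(-3))*3)*6)*(2 + 25/9) = ((2 + 4*(⅓ + 1)*3)*6)*(43/9) = ((2 + 4*(4/3)*3)*6)*(43/9) = ((2 + 16)*6)*(43/9) = (18*6)*(43/9) = 108*(43/9) = 516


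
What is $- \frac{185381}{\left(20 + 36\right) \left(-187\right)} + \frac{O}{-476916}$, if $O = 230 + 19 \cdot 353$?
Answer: $\frac{286813379}{16215144} \approx 17.688$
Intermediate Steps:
$O = 6937$ ($O = 230 + 6707 = 6937$)
$- \frac{185381}{\left(20 + 36\right) \left(-187\right)} + \frac{O}{-476916} = - \frac{185381}{\left(20 + 36\right) \left(-187\right)} + \frac{6937}{-476916} = - \frac{185381}{56 \left(-187\right)} + 6937 \left(- \frac{1}{476916}\right) = - \frac{185381}{-10472} - \frac{6937}{476916} = \left(-185381\right) \left(- \frac{1}{10472}\right) - \frac{6937}{476916} = \frac{26483}{1496} - \frac{6937}{476916} = \frac{286813379}{16215144}$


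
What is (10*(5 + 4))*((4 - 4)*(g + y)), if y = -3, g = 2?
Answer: 0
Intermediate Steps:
(10*(5 + 4))*((4 - 4)*(g + y)) = (10*(5 + 4))*((4 - 4)*(2 - 3)) = (10*9)*(0*(-1)) = 90*0 = 0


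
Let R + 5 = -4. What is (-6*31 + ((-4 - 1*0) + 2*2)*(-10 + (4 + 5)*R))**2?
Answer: 34596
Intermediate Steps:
R = -9 (R = -5 - 4 = -9)
(-6*31 + ((-4 - 1*0) + 2*2)*(-10 + (4 + 5)*R))**2 = (-6*31 + ((-4 - 1*0) + 2*2)*(-10 + (4 + 5)*(-9)))**2 = (-186 + ((-4 + 0) + 4)*(-10 + 9*(-9)))**2 = (-186 + (-4 + 4)*(-10 - 81))**2 = (-186 + 0*(-91))**2 = (-186 + 0)**2 = (-186)**2 = 34596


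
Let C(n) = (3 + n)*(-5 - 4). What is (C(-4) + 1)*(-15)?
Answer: -150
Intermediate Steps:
C(n) = -27 - 9*n (C(n) = (3 + n)*(-9) = -27 - 9*n)
(C(-4) + 1)*(-15) = ((-27 - 9*(-4)) + 1)*(-15) = ((-27 + 36) + 1)*(-15) = (9 + 1)*(-15) = 10*(-15) = -150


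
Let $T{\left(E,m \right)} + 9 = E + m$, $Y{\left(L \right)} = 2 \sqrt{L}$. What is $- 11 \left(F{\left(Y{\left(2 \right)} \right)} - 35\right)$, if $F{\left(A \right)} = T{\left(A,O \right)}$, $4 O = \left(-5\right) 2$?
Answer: $\frac{1023}{2} - 22 \sqrt{2} \approx 480.39$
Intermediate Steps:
$O = - \frac{5}{2}$ ($O = \frac{\left(-5\right) 2}{4} = \frac{1}{4} \left(-10\right) = - \frac{5}{2} \approx -2.5$)
$T{\left(E,m \right)} = -9 + E + m$ ($T{\left(E,m \right)} = -9 + \left(E + m\right) = -9 + E + m$)
$F{\left(A \right)} = - \frac{23}{2} + A$ ($F{\left(A \right)} = -9 + A - \frac{5}{2} = - \frac{23}{2} + A$)
$- 11 \left(F{\left(Y{\left(2 \right)} \right)} - 35\right) = - 11 \left(\left(- \frac{23}{2} + 2 \sqrt{2}\right) - 35\right) = - 11 \left(- \frac{93}{2} + 2 \sqrt{2}\right) = \frac{1023}{2} - 22 \sqrt{2}$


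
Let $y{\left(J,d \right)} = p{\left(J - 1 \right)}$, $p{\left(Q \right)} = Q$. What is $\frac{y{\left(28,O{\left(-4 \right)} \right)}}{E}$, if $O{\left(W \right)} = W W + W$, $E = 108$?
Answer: $\frac{1}{4} \approx 0.25$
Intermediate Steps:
$O{\left(W \right)} = W + W^{2}$ ($O{\left(W \right)} = W^{2} + W = W + W^{2}$)
$y{\left(J,d \right)} = -1 + J$ ($y{\left(J,d \right)} = J - 1 = -1 + J$)
$\frac{y{\left(28,O{\left(-4 \right)} \right)}}{E} = \frac{-1 + 28}{108} = 27 \cdot \frac{1}{108} = \frac{1}{4}$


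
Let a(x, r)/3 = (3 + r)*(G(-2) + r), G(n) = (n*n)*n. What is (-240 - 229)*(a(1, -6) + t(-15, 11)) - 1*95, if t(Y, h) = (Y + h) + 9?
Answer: -61534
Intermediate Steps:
G(n) = n³ (G(n) = n²*n = n³)
t(Y, h) = 9 + Y + h
a(x, r) = 3*(-8 + r)*(3 + r) (a(x, r) = 3*((3 + r)*((-2)³ + r)) = 3*((3 + r)*(-8 + r)) = 3*((-8 + r)*(3 + r)) = 3*(-8 + r)*(3 + r))
(-240 - 229)*(a(1, -6) + t(-15, 11)) - 1*95 = (-240 - 229)*((-72 - 15*(-6) + 3*(-6)²) + (9 - 15 + 11)) - 1*95 = -469*((-72 + 90 + 3*36) + 5) - 95 = -469*((-72 + 90 + 108) + 5) - 95 = -469*(126 + 5) - 95 = -469*131 - 95 = -61439 - 95 = -61534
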